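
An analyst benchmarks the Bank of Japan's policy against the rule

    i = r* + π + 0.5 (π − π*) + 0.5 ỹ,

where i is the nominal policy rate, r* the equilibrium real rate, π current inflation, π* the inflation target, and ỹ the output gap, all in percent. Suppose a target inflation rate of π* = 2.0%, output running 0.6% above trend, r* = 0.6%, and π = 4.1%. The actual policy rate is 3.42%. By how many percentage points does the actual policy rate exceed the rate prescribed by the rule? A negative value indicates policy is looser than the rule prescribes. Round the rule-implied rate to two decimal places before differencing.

-2.63 pp

Output 0.6% above potential → ỹ = 0.6.
i = 0.6 + 4.1 + 0.5 × (4.1 − 2.0) + 0.5 × 0.6
   = 0.6 + 4.1 + 1.05 + 0.3 = 6.05
Deviation = 3.42 − 6.05 = -2.63 pp.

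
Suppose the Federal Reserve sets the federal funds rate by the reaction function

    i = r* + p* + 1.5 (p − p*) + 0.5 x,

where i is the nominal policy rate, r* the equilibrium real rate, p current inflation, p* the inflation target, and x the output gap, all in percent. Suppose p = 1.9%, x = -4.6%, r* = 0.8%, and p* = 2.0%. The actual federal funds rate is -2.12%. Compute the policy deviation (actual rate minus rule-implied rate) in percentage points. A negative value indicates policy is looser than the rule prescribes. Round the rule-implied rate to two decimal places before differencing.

-2.47 pp

i = 0.8 + 2.0 + 1.5 × (1.9 − 2.0) + 0.5 × (-4.6)
   = 0.8 + 2 − 0.15 − 2.3 = 0.35
Deviation = -2.12 − 0.35 = -2.47 pp.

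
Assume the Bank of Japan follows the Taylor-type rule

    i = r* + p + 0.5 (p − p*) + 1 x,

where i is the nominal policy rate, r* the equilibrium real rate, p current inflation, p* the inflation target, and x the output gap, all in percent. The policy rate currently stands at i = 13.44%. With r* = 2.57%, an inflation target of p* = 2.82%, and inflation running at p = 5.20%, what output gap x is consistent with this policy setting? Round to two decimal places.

1 x = 13.44 − 2.57 − 5.20 − 0.5 × (5.20 − 2.82) = 4.48
x = 4.48 / 1 = 4.48

4.48%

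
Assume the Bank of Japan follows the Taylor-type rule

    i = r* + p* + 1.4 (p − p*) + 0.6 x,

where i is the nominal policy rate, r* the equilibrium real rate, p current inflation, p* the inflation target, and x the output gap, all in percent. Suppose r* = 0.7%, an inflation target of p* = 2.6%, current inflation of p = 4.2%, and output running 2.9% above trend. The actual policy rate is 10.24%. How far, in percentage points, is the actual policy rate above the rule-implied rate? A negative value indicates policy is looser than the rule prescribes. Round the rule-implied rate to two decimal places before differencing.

2.96 pp

Output 2.9% above potential → x = 2.9.
i = 0.7 + 2.6 + 1.4 × (4.2 − 2.6) + 0.6 × 2.9
   = 0.7 + 2.6 + 2.24 + 1.74 = 7.28
Deviation = 10.24 − 7.28 = 2.96 pp.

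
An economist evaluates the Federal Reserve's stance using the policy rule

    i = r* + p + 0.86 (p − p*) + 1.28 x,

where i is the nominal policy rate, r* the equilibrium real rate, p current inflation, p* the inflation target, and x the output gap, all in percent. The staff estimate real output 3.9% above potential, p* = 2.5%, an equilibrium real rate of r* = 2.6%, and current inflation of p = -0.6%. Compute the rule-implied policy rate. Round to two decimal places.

4.33%

Output 3.9% above potential → x = 3.9.
i = 2.6 + (-0.6) + 0.86 × (-0.6 − 2.5) + 1.28 × 3.9
   = 2.6 − 0.6 − 2.666 + 4.992 = 4.33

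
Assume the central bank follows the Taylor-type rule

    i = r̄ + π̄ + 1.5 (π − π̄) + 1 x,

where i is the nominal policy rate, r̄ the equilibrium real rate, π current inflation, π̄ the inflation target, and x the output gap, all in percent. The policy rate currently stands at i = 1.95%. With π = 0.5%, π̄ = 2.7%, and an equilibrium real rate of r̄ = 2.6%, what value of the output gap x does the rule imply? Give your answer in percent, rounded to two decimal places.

-0.05%

1 x = 1.95 − 2.6 − 2.7 − 1.5 × (0.5 − 2.7) = -0.05
x = -0.05 / 1 = -0.05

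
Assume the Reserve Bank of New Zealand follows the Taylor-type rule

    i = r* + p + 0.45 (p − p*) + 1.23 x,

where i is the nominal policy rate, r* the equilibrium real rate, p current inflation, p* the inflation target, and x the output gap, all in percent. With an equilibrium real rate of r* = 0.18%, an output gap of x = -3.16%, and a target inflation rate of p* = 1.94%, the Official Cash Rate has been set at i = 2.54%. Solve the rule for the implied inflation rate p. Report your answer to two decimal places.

Collecting p: i = r* + (1 + 0.45) p − 0.45 p* + 1.23 x
1.45 p = 2.54 − 0.18 + 0.45 × 1.94 − 1.23 × (-3.16) = 7.1198
p = 7.1198 / 1.45 = 4.91

4.91%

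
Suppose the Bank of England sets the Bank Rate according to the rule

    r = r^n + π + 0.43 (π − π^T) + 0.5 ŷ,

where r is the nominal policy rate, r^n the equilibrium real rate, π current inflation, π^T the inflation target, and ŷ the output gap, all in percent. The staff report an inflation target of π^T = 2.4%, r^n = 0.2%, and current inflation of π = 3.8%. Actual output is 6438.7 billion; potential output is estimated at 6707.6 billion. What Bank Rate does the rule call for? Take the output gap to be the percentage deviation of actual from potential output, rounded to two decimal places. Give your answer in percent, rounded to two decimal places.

Output gap = 100 × (6438.7 − 6707.6) / 6707.6 = -4.01%.
r = 0.20 + 3.80 + 0.43 × (3.80 − 2.40) + 0.5 × (-4.01)
   = 0.20 + 3.8 + 0.602 − 2.005 = 2.60

2.60%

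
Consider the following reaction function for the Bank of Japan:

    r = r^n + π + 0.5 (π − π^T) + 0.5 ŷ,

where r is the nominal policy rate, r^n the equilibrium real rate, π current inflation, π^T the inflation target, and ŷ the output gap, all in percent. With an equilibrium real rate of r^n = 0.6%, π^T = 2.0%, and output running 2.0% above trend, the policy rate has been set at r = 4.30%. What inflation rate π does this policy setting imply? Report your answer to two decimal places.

2.47%

Output 2.0% above potential → ŷ = 2.0.
Collecting π: r = r^n + (1 + 0.5) π − 0.5 π^T + 0.5 ŷ
1.5 π = 4.30 − 0.6 + 0.5 × 2.0 − 0.5 × 2.0 = 3.7
π = 3.7 / 1.5 = 2.47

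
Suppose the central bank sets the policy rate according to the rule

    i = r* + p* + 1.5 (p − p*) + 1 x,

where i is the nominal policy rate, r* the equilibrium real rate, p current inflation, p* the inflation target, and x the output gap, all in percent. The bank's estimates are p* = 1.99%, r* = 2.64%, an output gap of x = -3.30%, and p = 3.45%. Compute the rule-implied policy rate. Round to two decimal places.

i = 2.64 + 1.99 + 1.5 × (3.45 − 1.99) + 1 × (-3.30)
   = 2.64 + 1.99 + 2.19 − 3.3 = 3.52

3.52%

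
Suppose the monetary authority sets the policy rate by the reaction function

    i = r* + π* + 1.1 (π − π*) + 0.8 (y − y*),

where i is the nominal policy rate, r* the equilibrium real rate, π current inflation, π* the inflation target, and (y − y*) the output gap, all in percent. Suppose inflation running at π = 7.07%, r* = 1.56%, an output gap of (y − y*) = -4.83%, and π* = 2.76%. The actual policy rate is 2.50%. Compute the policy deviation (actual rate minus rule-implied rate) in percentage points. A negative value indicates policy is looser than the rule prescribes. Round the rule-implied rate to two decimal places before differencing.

-2.70 pp

i = 1.56 + 2.76 + 1.1 × (7.07 − 2.76) + 0.8 × (-4.83)
   = 1.56 + 2.76 + 4.741 − 3.864 = 5.20
Deviation = 2.50 − 5.20 = -2.70 pp.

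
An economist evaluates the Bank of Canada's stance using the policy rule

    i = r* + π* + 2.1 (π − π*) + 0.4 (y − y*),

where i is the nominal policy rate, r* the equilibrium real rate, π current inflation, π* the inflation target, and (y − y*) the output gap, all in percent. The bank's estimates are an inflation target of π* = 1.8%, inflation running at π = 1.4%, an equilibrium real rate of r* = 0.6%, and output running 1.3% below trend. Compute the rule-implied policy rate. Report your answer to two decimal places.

1.04%

Output 1.3% below potential → (y − y*) = -1.3.
i = 0.6 + 1.8 + 2.1 × (1.4 − 1.8) + 0.4 × (-1.3)
   = 0.6 + 1.8 − 0.84 − 0.52 = 1.04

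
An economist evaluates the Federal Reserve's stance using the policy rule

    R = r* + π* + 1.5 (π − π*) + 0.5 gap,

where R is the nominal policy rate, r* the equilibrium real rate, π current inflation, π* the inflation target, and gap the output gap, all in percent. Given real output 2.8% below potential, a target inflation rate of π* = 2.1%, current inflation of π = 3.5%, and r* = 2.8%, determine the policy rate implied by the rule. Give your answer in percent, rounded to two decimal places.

5.60%

Output 2.8% below potential → gap = -2.8.
R = 2.8 + 2.1 + 1.5 × (3.5 − 2.1) + 0.5 × (-2.8)
   = 2.8 + 2.1 + 2.1 − 1.4 = 5.60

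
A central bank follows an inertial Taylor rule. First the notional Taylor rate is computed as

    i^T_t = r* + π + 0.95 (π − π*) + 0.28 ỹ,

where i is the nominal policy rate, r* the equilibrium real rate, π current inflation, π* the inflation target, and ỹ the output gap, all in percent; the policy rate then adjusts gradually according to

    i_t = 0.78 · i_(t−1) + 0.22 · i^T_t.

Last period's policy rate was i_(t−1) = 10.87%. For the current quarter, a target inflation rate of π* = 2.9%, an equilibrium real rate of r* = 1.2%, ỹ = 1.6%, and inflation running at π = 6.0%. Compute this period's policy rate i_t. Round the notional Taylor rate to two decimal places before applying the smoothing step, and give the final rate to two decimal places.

10.81%

i^T_t = 1.2 + 6.0 + 0.95 × (6.0 − 2.9) + 0.28 × 1.6
   = 1.2 + 6 + 2.945 + 0.448 = 10.59
i_t = 0.78 × 10.87 + 0.22 × 10.59 = 8.4786 + 2.3298 = 10.81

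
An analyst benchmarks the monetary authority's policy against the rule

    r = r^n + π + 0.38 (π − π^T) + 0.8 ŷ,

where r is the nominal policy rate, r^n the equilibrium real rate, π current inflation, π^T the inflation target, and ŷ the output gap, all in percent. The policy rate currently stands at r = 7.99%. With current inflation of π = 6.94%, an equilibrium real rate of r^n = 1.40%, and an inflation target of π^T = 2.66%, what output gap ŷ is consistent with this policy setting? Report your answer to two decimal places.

0.8 ŷ = 7.99 − 1.40 − 6.94 − 0.38 × (6.94 − 2.66) = -1.9764
ŷ = -1.9764 / 0.8 = -2.47

-2.47%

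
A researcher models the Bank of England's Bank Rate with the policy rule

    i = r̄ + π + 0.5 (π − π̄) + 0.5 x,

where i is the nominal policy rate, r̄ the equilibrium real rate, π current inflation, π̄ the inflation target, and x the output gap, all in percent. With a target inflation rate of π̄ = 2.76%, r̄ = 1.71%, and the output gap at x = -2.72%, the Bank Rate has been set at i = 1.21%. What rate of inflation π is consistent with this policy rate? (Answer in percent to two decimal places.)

Collecting π: i = r̄ + (1 + 0.5) π − 0.5 π̄ + 0.5 x
1.5 π = 1.21 − 1.71 + 0.5 × 2.76 − 0.5 × (-2.72) = 2.24
π = 2.24 / 1.5 = 1.49

1.49%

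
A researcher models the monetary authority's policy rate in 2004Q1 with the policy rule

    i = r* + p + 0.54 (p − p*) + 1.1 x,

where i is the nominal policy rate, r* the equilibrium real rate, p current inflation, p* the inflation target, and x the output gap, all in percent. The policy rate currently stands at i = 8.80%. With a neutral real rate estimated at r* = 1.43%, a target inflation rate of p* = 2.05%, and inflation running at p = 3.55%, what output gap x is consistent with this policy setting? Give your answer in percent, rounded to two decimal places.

1.1 x = 8.80 − 1.43 − 3.55 − 0.54 × (3.55 − 2.05) = 3.01
x = 3.01 / 1.1 = 2.74

2.74%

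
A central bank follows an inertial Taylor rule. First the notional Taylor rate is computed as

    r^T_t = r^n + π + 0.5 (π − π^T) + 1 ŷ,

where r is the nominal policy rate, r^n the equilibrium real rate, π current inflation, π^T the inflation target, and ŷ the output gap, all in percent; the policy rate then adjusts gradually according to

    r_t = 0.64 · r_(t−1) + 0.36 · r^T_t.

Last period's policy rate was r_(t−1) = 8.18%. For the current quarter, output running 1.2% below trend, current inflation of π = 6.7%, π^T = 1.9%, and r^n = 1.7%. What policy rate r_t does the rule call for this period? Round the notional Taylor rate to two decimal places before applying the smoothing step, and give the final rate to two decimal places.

8.69%

Output 1.2% below potential → ŷ = -1.2.
r^T_t = 1.7 + 6.7 + 0.5 × (6.7 − 1.9) + 1 × (-1.2)
   = 1.7 + 6.7 + 2.4 − 1.2 = 9.60
r_t = 0.64 × 8.18 + 0.36 × 9.60 = 5.2352 + 3.456 = 8.69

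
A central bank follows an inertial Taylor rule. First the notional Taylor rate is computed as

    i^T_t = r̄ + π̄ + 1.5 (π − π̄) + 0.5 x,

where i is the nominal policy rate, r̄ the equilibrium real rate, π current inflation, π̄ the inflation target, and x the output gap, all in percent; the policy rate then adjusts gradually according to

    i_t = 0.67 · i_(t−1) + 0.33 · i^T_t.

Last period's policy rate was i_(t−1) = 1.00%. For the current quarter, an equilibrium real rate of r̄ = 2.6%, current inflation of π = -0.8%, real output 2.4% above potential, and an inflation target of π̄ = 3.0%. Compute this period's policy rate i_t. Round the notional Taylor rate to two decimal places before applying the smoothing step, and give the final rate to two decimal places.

1.03%

Output 2.4% above potential → x = 2.4.
i^T_t = 2.6 + 3.0 + 1.5 × (-0.8 − 3.0) + 0.5 × 2.4
   = 2.6 + 3 − 5.7 + 1.2 = 1.10
i_t = 0.67 × 1.00 + 0.33 × 1.10 = 0.67 + 0.363 = 1.03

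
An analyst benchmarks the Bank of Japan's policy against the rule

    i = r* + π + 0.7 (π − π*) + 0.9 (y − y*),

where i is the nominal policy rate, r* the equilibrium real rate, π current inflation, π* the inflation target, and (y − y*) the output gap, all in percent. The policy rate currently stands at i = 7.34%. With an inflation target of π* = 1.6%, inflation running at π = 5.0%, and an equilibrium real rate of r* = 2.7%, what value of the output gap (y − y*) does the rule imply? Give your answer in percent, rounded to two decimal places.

0.9 (y − y*) = 7.34 − 2.7 − 5.0 − 0.7 × (5.0 − 1.6) = -2.74
(y − y*) = -2.74 / 0.9 = -3.04

-3.04%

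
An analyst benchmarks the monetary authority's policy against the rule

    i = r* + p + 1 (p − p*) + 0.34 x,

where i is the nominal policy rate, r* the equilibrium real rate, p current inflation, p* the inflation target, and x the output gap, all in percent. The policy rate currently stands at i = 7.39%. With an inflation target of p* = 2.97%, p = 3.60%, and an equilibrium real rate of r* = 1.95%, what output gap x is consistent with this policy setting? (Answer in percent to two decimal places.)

3.56%

0.34 x = 7.39 − 1.95 − 3.60 − 1 × (3.60 − 2.97) = 1.21
x = 1.21 / 0.34 = 3.56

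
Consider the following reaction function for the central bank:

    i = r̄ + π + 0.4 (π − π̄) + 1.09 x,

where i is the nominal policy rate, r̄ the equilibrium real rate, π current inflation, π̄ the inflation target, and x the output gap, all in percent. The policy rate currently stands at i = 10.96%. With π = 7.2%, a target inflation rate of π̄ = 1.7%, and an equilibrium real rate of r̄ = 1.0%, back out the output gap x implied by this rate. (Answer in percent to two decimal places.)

1.09 x = 10.96 − 1.0 − 7.2 − 0.4 × (7.2 − 1.7) = 0.56
x = 0.56 / 1.09 = 0.51

0.51%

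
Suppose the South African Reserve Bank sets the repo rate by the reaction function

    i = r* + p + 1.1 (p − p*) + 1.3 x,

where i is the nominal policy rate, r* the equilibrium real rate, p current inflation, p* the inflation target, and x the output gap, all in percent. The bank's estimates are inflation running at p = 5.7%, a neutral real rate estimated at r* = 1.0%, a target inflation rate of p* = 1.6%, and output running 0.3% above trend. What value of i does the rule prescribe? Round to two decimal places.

11.60%

Output 0.3% above potential → x = 0.3.
i = 1.0 + 5.7 + 1.1 × (5.7 − 1.6) + 1.3 × 0.3
   = 1.0 + 5.7 + 4.51 + 0.39 = 11.60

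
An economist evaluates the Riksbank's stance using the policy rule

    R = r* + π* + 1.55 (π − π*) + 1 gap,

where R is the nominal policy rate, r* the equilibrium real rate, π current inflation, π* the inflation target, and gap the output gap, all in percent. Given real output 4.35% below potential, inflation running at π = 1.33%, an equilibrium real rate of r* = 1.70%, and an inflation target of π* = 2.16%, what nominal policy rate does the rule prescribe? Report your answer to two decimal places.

-1.78%

Output 4.35% below potential → gap = -4.35.
R = 1.70 + 2.16 + 1.55 × (1.33 − 2.16) + 1 × (-4.35)
   = 1.70 + 2.16 − 1.2865 − 4.35 = -1.78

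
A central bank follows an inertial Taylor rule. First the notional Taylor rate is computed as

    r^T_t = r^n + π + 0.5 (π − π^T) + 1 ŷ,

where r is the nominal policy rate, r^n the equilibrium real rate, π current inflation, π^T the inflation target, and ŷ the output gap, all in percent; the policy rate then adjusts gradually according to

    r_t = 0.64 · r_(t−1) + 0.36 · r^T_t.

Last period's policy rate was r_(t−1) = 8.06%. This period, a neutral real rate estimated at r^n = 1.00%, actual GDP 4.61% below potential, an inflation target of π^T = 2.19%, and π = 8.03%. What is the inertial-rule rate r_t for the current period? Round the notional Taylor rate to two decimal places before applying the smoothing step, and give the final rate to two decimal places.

Output 4.61% below potential → ŷ = -4.61.
r^T_t = 1.00 + 8.03 + 0.5 × (8.03 − 2.19) + 1 × (-4.61)
   = 1.00 + 8.03 + 2.92 − 4.61 = 7.34
r_t = 0.64 × 8.06 + 0.36 × 7.34 = 5.1584 + 2.6424 = 7.80

7.80%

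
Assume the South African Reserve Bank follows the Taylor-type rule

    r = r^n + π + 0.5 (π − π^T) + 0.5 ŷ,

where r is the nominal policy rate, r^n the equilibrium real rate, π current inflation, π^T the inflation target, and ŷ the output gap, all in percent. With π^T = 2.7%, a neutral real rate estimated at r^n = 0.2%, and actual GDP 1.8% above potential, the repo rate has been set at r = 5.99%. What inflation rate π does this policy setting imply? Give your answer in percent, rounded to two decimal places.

Output 1.8% above potential → ŷ = 1.8.
Collecting π: r = r^n + (1 + 0.5) π − 0.5 π^T + 0.5 ŷ
1.5 π = 5.99 − 0.2 + 0.5 × 2.7 − 0.5 × 1.8 = 6.24
π = 6.24 / 1.5 = 4.16

4.16%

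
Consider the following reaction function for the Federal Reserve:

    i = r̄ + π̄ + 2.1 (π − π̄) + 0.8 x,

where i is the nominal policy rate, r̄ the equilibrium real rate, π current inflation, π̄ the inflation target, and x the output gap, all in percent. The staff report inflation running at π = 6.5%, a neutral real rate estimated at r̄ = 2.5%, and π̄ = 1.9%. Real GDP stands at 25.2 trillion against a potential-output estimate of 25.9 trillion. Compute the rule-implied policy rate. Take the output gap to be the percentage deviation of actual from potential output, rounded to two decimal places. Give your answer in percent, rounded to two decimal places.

Output gap = 100 × (25.2 − 25.9) / 25.9 = -2.70%.
i = 2.50 + 1.90 + 2.1 × (6.50 − 1.90) + 0.8 × (-2.70)
   = 2.50 + 1.9 + 9.66 − 2.16 = 11.90

11.90%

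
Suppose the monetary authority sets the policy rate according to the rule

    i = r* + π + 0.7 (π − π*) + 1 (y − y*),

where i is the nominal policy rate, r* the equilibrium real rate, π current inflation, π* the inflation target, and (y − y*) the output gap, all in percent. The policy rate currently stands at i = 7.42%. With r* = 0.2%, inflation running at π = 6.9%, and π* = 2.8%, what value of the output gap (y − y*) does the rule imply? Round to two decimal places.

-2.55%

1 (y − y*) = 7.42 − 0.2 − 6.9 − 0.7 × (6.9 − 2.8) = -2.55
(y − y*) = -2.55 / 1 = -2.55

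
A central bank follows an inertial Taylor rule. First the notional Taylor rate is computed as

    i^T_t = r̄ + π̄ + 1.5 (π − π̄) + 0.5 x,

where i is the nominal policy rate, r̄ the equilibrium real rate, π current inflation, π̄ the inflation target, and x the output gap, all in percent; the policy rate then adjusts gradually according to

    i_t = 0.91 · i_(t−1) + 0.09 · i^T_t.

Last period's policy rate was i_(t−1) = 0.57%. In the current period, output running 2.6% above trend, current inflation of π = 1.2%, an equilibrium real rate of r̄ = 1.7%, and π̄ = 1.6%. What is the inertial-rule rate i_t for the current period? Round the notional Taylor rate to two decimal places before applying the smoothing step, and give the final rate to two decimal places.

Output 2.6% above potential → x = 2.6.
i^T_t = 1.7 + 1.6 + 1.5 × (1.2 − 1.6) + 0.5 × 2.6
   = 1.7 + 1.6 − 0.6 + 1.3 = 4.00
i_t = 0.91 × 0.57 + 0.09 × 4.00 = 0.5187 + 0.36 = 0.88

0.88%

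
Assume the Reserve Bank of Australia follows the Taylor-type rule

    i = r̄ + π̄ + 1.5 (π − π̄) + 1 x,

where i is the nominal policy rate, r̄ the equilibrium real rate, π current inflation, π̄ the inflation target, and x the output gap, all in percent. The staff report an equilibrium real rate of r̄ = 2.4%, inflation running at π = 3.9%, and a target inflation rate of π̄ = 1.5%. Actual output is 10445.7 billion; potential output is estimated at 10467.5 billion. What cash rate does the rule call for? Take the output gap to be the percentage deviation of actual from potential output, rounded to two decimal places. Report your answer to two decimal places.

7.29%

Output gap = 100 × (10445.7 − 10467.5) / 10467.5 = -0.21%.
i = 2.40 + 1.50 + 1.5 × (3.90 − 1.50) + 1 × (-0.21)
   = 2.40 + 1.5 + 3.6 − 0.21 = 7.29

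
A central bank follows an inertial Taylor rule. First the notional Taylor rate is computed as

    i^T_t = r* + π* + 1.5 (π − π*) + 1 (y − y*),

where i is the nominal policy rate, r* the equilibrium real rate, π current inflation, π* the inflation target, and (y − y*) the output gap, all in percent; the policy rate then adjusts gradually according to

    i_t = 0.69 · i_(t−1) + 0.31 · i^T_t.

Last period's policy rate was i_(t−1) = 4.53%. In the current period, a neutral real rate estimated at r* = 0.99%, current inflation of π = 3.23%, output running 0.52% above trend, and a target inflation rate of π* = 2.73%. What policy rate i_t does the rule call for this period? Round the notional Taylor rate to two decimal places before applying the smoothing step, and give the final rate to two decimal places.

4.67%

Output 0.52% above potential → (y − y*) = 0.52.
i^T_t = 0.99 + 2.73 + 1.5 × (3.23 − 2.73) + 1 × 0.52
   = 0.99 + 2.73 + 0.75 + 0.52 = 4.99
i_t = 0.69 × 4.53 + 0.31 × 4.99 = 3.1257 + 1.5469 = 4.67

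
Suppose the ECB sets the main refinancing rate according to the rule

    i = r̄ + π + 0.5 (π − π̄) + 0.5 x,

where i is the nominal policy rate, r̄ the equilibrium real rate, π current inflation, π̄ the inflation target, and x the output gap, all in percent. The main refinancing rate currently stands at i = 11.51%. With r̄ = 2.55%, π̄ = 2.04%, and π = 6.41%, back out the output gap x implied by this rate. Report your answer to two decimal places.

0.5 x = 11.51 − 2.55 − 6.41 − 0.5 × (6.41 − 2.04) = 0.365
x = 0.365 / 0.5 = 0.73

0.73%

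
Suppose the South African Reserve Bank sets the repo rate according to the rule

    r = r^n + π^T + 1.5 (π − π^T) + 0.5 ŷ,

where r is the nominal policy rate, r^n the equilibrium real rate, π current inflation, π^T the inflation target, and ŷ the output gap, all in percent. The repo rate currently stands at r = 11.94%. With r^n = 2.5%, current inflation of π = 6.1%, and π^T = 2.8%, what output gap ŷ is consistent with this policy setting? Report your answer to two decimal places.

0.5 ŷ = 11.94 − 2.5 − 2.8 − 1.5 × (6.1 − 2.8) = 1.69
ŷ = 1.69 / 0.5 = 3.38

3.38%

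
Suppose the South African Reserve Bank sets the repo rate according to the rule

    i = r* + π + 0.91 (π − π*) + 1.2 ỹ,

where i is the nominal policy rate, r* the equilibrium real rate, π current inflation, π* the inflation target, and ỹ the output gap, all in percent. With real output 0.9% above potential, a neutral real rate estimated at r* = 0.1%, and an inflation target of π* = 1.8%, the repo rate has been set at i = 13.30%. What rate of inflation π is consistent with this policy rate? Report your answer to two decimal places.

Output 0.9% above potential → ỹ = 0.9.
Collecting π: i = r* + (1 + 0.91) π − 0.91 π* + 1.2 ỹ
1.91 π = 13.30 − 0.1 + 0.91 × 1.8 − 1.2 × 0.9 = 13.758
π = 13.758 / 1.91 = 7.20

7.20%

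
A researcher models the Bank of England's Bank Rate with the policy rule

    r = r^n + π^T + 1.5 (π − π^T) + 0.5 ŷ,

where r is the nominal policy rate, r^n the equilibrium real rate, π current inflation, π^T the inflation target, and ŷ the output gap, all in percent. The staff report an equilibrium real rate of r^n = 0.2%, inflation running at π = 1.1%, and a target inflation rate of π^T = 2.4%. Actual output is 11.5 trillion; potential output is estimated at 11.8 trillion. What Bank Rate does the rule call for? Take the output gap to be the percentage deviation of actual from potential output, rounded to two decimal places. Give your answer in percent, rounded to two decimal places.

-0.62%

Output gap = 100 × (11.5 − 11.8) / 11.8 = -2.54%.
r = 0.20 + 2.40 + 1.5 × (1.10 − 2.40) + 0.5 × (-2.54)
   = 0.20 + 2.4 − 1.95 − 1.27 = -0.62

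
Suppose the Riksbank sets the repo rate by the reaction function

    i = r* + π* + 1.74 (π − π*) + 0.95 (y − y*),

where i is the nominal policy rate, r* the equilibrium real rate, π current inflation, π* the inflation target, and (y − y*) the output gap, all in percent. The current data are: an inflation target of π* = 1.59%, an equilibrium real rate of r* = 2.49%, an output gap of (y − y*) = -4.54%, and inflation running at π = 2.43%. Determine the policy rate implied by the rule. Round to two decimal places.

1.23%

i = 2.49 + 1.59 + 1.74 × (2.43 − 1.59) + 0.95 × (-4.54)
   = 2.49 + 1.59 + 1.4616 − 4.313 = 1.23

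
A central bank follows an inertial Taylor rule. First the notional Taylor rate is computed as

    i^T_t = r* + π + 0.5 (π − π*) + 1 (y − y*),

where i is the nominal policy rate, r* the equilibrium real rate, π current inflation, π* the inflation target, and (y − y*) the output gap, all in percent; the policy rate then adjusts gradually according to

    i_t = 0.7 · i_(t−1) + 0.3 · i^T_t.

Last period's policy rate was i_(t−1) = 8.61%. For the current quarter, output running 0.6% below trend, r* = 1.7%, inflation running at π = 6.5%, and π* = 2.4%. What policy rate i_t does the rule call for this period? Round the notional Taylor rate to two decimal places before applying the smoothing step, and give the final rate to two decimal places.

Output 0.6% below potential → (y − y*) = -0.6.
i^T_t = 1.7 + 6.5 + 0.5 × (6.5 − 2.4) + 1 × (-0.6)
   = 1.7 + 6.5 + 2.05 − 0.6 = 9.65
i_t = 0.7 × 8.61 + 0.3 × 9.65 = 6.027 + 2.895 = 8.92

8.92%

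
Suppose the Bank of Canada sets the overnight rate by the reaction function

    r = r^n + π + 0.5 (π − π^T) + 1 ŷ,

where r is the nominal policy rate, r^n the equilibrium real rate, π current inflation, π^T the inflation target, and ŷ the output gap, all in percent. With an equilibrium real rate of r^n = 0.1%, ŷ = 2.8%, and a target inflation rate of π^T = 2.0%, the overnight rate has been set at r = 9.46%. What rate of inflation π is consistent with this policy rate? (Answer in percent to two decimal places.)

Collecting π: r = r^n + (1 + 0.5) π − 0.5 π^T + 1 ŷ
1.5 π = 9.46 − 0.1 + 0.5 × 2.0 − 1 × 2.8 = 7.56
π = 7.56 / 1.5 = 5.04

5.04%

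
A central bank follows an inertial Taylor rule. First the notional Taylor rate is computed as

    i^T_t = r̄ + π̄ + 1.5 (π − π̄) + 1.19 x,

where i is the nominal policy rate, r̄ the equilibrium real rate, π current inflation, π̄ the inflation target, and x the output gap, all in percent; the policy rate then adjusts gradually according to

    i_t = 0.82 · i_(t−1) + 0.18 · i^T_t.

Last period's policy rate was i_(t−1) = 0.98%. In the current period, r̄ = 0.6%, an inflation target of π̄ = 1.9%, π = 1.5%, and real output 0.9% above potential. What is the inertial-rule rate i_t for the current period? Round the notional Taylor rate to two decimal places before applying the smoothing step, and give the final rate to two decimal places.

1.34%

Output 0.9% above potential → x = 0.9.
i^T_t = 0.6 + 1.9 + 1.5 × (1.5 − 1.9) + 1.19 × 0.9
   = 0.6 + 1.9 − 0.6 + 1.071 = 2.97
i_t = 0.82 × 0.98 + 0.18 × 2.97 = 0.8036 + 0.5346 = 1.34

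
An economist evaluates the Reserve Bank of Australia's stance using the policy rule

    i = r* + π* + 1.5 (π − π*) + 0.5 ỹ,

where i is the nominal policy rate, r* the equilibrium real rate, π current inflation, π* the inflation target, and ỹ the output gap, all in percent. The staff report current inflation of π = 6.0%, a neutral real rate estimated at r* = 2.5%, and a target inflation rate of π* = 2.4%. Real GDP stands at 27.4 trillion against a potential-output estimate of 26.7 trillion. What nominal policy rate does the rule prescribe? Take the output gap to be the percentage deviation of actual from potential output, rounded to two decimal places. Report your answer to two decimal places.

Output gap = 100 × (27.4 − 26.7) / 26.7 = 2.62%.
i = 2.50 + 2.40 + 1.5 × (6.00 − 2.40) + 0.5 × 2.62
   = 2.50 + 2.4 + 5.4 + 1.31 = 11.61

11.61%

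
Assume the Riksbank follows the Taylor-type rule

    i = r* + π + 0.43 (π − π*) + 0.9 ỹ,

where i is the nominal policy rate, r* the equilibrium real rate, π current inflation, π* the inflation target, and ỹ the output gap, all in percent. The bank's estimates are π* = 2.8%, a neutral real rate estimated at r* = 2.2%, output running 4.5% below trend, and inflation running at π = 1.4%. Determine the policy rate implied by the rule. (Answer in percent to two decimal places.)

Output 4.5% below potential → ỹ = -4.5.
i = 2.2 + 1.4 + 0.43 × (1.4 − 2.8) + 0.9 × (-4.5)
   = 2.2 + 1.4 − 0.602 − 4.05 = -1.05

-1.05%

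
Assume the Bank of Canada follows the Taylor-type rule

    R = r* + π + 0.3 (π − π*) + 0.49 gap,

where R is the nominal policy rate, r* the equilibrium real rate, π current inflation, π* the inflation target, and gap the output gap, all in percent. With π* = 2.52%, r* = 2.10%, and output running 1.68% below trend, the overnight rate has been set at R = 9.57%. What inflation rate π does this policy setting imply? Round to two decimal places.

Output 1.68% below potential → gap = -1.68.
Collecting π: R = r* + (1 + 0.3) π − 0.3 π* + 0.49 gap
1.3 π = 9.57 − 2.10 + 0.3 × 2.52 − 0.49 × (-1.68) = 9.0492
π = 9.0492 / 1.3 = 6.96

6.96%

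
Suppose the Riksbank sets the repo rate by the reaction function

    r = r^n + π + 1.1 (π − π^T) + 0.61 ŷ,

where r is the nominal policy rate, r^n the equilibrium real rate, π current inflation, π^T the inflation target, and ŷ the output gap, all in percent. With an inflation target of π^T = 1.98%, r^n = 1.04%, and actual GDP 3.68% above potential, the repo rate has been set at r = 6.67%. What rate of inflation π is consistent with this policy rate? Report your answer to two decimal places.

Output 3.68% above potential → ŷ = 3.68.
Collecting π: r = r^n + (1 + 1.1) π − 1.1 π^T + 0.61 ŷ
2.1 π = 6.67 − 1.04 + 1.1 × 1.98 − 0.61 × 3.68 = 5.5632
π = 5.5632 / 2.1 = 2.65

2.65%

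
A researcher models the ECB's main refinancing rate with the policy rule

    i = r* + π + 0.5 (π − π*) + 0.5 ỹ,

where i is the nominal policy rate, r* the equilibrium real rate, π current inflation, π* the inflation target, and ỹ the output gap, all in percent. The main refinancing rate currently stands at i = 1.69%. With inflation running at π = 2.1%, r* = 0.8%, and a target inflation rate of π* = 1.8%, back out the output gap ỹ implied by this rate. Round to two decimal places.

0.5 ỹ = 1.69 − 0.8 − 2.1 − 0.5 × (2.1 − 1.8) = -1.36
ỹ = -1.36 / 0.5 = -2.72

-2.72%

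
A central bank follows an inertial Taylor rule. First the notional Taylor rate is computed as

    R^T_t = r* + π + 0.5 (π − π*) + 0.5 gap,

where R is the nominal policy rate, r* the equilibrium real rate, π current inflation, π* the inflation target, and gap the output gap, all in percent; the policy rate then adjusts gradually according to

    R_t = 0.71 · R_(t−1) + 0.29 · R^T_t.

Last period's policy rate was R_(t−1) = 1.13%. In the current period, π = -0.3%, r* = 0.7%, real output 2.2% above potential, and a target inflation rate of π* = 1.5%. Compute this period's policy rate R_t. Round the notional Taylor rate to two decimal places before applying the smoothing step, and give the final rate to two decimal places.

0.98%

Output 2.2% above potential → gap = 2.2.
R^T_t = 0.7 + (-0.3) + 0.5 × (-0.3 − 1.5) + 0.5 × 2.2
   = 0.7 − 0.3 − 0.9 + 1.1 = 0.60
R_t = 0.71 × 1.13 + 0.29 × 0.60 = 0.8023 + 0.174 = 0.98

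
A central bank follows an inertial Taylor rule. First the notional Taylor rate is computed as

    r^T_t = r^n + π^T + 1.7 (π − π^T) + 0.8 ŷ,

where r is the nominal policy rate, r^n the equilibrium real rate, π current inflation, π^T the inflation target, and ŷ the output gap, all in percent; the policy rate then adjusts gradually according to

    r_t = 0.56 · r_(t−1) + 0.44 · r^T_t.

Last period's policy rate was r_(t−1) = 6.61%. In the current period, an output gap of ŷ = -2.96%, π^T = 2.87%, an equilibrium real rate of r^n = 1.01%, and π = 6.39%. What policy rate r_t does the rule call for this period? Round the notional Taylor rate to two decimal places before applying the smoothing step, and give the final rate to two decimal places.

r^T_t = 1.01 + 2.87 + 1.7 × (6.39 − 2.87) + 0.8 × (-2.96)
   = 1.01 + 2.87 + 5.984 − 2.368 = 7.50
r_t = 0.56 × 6.61 + 0.44 × 7.50 = 3.7016 + 3.3 = 7.00

7.00%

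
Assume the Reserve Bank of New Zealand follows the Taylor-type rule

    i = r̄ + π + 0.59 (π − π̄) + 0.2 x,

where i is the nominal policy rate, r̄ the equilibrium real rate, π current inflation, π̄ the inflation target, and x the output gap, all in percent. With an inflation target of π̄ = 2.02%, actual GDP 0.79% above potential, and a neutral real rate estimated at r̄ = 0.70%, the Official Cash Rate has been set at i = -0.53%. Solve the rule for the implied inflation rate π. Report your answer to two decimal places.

Output 0.79% above potential → x = 0.79.
Collecting π: i = r̄ + (1 + 0.59) π − 0.59 π̄ + 0.2 x
1.59 π = -0.53 − 0.70 + 0.59 × 2.02 − 0.2 × 0.79 = -0.1962
π = -0.1962 / 1.59 = -0.12

-0.12%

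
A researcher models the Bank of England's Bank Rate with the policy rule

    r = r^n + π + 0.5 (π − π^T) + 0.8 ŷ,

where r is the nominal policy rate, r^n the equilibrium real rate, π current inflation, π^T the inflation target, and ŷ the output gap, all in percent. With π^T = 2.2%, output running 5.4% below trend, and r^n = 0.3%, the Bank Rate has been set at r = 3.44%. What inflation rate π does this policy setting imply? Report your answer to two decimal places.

Output 5.4% below potential → ŷ = -5.4.
Collecting π: r = r^n + (1 + 0.5) π − 0.5 π^T + 0.8 ŷ
1.5 π = 3.44 − 0.3 + 0.5 × 2.2 − 0.8 × (-5.4) = 8.56
π = 8.56 / 1.5 = 5.71

5.71%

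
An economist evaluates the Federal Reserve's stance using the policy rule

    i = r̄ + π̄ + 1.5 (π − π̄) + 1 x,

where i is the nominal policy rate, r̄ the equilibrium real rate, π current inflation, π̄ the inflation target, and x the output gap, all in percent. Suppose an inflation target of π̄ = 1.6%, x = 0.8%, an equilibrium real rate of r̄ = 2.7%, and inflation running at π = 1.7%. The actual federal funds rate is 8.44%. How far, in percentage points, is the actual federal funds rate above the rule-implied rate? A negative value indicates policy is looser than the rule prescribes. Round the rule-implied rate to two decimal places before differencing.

i = 2.7 + 1.6 + 1.5 × (1.7 − 1.6) + 1 × 0.8
   = 2.7 + 1.6 + 0.15 + 0.8 = 5.25
Deviation = 8.44 − 5.25 = 3.19 pp.

3.19 pp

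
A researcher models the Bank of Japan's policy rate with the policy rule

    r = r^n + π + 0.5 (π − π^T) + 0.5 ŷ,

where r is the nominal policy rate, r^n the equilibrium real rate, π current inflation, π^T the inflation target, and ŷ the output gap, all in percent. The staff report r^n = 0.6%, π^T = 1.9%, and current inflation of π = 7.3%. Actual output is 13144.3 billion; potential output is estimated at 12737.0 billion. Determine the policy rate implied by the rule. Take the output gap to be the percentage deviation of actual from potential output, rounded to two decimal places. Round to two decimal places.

Output gap = 100 × (13144.3 − 12737.0) / 12737.0 = 3.20%.
r = 0.60 + 7.30 + 0.5 × (7.30 − 1.90) + 0.5 × 3.20
   = 0.60 + 7.3 + 2.7 + 1.6 = 12.20

12.20%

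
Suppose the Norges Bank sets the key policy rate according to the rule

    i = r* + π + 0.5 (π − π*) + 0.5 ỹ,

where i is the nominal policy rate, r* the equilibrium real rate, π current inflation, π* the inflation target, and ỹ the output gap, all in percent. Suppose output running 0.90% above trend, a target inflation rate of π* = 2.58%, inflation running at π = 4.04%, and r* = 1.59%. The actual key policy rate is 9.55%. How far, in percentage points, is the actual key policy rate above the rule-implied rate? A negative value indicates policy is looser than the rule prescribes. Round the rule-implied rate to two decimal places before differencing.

Output 0.90% above potential → ỹ = 0.90.
i = 1.59 + 4.04 + 0.5 × (4.04 − 2.58) + 0.5 × 0.90
   = 1.59 + 4.04 + 0.73 + 0.45 = 6.81
Deviation = 9.55 − 6.81 = 2.74 pp.

2.74 pp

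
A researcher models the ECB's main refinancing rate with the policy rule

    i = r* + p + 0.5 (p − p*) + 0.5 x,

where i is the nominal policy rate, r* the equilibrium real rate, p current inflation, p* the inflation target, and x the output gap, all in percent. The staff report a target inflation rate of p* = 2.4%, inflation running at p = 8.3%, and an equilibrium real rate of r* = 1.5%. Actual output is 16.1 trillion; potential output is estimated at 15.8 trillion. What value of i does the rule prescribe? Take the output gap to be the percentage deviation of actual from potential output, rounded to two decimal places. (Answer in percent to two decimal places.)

13.70%

Output gap = 100 × (16.1 − 15.8) / 15.8 = 1.90%.
i = 1.50 + 8.30 + 0.5 × (8.30 − 2.40) + 0.5 × 1.90
   = 1.50 + 8.3 + 2.95 + 0.95 = 13.70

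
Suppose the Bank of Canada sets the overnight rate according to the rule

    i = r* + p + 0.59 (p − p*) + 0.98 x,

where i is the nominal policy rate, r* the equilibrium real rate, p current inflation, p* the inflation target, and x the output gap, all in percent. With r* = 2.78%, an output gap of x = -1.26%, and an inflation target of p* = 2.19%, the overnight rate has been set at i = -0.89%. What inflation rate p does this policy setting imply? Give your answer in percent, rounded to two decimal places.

-0.72%

Collecting p: i = r* + (1 + 0.59) p − 0.59 p* + 0.98 x
1.59 p = -0.89 − 2.78 + 0.59 × 2.19 − 0.98 × (-1.26) = -1.1431
p = -1.1431 / 1.59 = -0.72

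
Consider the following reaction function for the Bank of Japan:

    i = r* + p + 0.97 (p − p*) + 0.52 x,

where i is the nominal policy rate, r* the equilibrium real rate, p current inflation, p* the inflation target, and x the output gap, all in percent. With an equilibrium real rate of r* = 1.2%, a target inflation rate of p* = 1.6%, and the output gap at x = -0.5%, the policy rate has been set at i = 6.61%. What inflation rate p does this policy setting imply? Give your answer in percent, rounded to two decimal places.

3.67%

Collecting p: i = r* + (1 + 0.97) p − 0.97 p* + 0.52 x
1.97 p = 6.61 − 1.2 + 0.97 × 1.6 − 0.52 × (-0.5) = 7.222
p = 7.222 / 1.97 = 3.67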